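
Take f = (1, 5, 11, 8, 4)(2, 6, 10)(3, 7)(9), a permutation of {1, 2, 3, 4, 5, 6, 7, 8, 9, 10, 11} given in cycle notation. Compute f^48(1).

1 lies in the 5-cycle (1, 5, 11, 8, 4).
Powers repeat with period 5 on this cycle, and 48 mod 5 = 3, so f^48(1) = f^3(1).
Stepping 3 places around the cycle: 1 → 5 → 11 → 8.

8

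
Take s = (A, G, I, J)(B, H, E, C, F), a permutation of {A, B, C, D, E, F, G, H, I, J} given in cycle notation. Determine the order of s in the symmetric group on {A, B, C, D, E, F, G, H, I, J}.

20

The cycle type of s is (5, 4, 1).
The order is lcm(5, 4) = 20.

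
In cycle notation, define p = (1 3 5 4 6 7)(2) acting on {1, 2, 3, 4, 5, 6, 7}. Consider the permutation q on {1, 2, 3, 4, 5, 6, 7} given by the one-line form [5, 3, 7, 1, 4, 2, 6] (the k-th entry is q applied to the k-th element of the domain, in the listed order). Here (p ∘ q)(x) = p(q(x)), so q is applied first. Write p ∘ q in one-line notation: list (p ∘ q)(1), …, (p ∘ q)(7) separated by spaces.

4 5 1 3 6 2 7

(p ∘ q)(x) = p(q(x)). Computing each image: p(q(1)) = p(5) = 4, p(q(2)) = p(3) = 5, p(q(3)) = p(7) = 1, p(q(4)) = p(1) = 3, p(q(5)) = p(4) = 6, p(q(6)) = p(2) = 2, p(q(7)) = p(6) = 7.
Hence p ∘ q = [4 5 1 3 6 2 7].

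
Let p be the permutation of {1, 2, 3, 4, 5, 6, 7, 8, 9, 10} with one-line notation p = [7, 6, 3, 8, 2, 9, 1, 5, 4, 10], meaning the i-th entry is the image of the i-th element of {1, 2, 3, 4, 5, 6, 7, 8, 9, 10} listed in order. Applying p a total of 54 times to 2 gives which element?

Tracing 2 → 6 → … returns to 2 after 6 steps, so 2 lies in a 6-cycle (2 6 9 4 8 5).
On a 6-cycle, p^6 is the identity, so p^54 = p^0 there (54 ≡ 0 mod 6).
So p^54(2) = 2.

2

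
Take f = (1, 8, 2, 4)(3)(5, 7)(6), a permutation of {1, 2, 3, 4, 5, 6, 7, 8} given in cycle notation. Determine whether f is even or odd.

The cycle lengths are 4, 2, 1, 1.
A cycle of length ℓ contributes ℓ−1 transpositions, so f is a product of 3 + 1 = 4 transpositions — even.

even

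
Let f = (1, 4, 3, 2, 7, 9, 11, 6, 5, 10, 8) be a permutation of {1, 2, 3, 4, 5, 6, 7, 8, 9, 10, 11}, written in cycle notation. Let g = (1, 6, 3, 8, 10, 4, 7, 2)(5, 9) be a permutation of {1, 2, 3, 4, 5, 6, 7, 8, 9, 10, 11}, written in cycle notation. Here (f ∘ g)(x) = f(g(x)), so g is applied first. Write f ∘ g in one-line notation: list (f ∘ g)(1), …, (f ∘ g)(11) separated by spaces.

5 4 1 9 11 2 7 8 10 3 6

For each element, apply g then f: 1 → 6 → 5; 2 → 1 → 4; 3 → 8 → 1; 4 → 7 → 9; 5 → 9 → 11; 6 → 3 → 2; 7 → 2 → 7; 8 → 10 → 8; 9 → 5 → 10; 10 → 4 → 3; 11 → 11 → 6.
Collecting the images, f ∘ g = [5 4 1 9 11 2 7 8 10 3 6].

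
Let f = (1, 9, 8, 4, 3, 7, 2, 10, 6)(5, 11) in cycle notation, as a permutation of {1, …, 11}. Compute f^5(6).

3

6 lies in the 9-cycle (1, 9, 8, 4, 3, 7, 2, 10, 6).
Stepping 5 places around the cycle: 6 → 1 → 9 → 8 → 4 → 3.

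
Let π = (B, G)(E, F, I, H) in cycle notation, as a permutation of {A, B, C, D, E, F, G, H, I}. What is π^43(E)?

H

E lies in the 4-cycle (E, F, I, H).
Since the cycle has length 4, π^43 acts on it the same as π^3 (43 mod 4 = 3).
Stepping 3 places around the cycle: E → F → I → H.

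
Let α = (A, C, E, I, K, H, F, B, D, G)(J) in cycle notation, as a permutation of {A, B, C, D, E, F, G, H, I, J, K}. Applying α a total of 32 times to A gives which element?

E

A lies in the 10-cycle (A, C, E, I, K, H, F, B, D, G).
Since the cycle has length 10, α^32 acts on it the same as α^2 (32 mod 10 = 2).
Stepping 2 places around the cycle: A → C → E.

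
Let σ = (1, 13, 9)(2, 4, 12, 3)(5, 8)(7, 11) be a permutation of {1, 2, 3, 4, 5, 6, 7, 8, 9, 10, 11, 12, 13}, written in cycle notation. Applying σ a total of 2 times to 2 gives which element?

12

2 lies in the 4-cycle (2, 4, 12, 3).
Advancing 2 steps from 2: 2 → 4 → 12.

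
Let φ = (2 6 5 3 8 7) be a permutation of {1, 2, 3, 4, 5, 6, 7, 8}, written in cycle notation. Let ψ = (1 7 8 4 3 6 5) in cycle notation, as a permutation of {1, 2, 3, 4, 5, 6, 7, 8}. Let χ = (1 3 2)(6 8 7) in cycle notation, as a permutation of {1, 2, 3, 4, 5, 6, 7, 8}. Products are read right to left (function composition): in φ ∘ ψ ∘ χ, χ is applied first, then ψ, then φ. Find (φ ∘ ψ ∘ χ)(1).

Apply the permutations in order: χ(1) = 3, then ψ(3) = 6, then φ(6) = 5. So (φ ∘ ψ ∘ χ)(1) = 5.

5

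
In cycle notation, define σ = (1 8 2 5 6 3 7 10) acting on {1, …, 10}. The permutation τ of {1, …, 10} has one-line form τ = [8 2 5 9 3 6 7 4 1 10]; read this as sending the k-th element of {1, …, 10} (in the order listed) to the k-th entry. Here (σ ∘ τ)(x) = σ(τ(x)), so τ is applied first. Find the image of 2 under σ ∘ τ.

5

τ(2) = 2, then σ(2) = 5; composing gives (σ ∘ τ)(2) = 5.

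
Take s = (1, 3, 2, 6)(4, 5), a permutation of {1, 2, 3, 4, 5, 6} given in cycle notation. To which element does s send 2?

In the cycle (1, 3, 2, 6), 2 is followed by 6, so s(2) = 6.

6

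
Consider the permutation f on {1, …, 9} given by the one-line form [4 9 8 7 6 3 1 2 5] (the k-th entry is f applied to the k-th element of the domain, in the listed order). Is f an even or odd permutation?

odd

In disjoint-cycle form the cycle lengths are 6, 3.
A cycle of length ℓ contributes ℓ−1 transpositions, so f is a product of 5 + 2 = 7 transpositions — odd.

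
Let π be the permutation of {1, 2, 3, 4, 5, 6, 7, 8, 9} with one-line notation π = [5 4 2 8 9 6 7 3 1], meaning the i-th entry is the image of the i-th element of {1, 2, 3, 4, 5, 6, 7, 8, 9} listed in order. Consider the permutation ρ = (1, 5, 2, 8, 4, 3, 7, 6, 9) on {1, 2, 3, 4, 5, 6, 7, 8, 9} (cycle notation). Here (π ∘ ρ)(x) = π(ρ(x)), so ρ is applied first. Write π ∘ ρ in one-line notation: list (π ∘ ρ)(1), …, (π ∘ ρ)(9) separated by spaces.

For each element, apply ρ then π: 1 → 5 → 9; 2 → 8 → 3; 3 → 7 → 7; 4 → 3 → 2; 5 → 2 → 4; 6 → 9 → 1; 7 → 6 → 6; 8 → 4 → 8; 9 → 1 → 5.
So π ∘ ρ in one-line form is 9 3 7 2 4 1 6 8 5.

9 3 7 2 4 1 6 8 5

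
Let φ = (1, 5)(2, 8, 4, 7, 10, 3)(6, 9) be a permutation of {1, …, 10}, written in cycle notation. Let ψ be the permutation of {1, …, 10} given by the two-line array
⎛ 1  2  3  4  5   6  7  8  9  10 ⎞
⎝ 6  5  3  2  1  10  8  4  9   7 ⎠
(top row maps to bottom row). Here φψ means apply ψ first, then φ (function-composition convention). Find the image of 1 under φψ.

9

(φψ)(1) = φ(ψ(1)). ψ(1) = 6, then φ(6) = 9. So (φψ)(1) = 9.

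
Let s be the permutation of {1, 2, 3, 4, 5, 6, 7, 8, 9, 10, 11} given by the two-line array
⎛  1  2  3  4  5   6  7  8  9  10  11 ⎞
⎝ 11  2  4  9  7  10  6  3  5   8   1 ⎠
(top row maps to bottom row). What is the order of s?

The disjoint-cycle form of s has cycle lengths 8, 2, 1.
The order is lcm(8, 2) = 8.

8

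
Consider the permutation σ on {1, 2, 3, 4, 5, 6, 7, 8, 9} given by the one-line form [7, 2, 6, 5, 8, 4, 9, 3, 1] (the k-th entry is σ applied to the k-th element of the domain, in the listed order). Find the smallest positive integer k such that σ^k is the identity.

Writing σ as disjoint cycles, the cycle lengths are 5, 3, 1.
The order is lcm(5, 3) = 15.

15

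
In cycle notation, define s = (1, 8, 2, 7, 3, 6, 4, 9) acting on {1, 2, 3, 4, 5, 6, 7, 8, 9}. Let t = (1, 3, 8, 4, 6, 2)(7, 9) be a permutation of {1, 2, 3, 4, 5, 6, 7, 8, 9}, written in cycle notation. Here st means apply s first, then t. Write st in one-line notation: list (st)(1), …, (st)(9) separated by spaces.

For each element, apply s then t: 1 → 8 → 4; 2 → 7 → 9; 3 → 6 → 2; 4 → 9 → 7; 5 → 5 → 5; 6 → 4 → 6; 7 → 3 → 8; 8 → 2 → 1; 9 → 1 → 3.
Collecting the images, st = [4 9 2 7 5 6 8 1 3].

4 9 2 7 5 6 8 1 3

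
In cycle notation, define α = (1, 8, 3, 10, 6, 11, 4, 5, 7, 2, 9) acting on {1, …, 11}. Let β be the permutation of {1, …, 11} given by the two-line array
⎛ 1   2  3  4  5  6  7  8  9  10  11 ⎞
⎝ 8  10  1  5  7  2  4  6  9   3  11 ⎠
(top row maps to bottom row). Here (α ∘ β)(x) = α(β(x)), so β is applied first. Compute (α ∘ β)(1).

β(1) = 8, then α(8) = 3; composing gives (α ∘ β)(1) = 3.

3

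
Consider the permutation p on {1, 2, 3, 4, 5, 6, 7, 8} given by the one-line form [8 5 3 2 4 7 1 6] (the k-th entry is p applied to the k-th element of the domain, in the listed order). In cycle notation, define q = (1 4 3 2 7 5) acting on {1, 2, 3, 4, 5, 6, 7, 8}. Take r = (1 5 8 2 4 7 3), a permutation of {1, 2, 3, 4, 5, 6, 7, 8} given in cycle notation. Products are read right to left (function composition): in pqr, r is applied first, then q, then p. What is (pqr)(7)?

Apply the permutations in order: r(7) = 3, then q(3) = 2, then p(2) = 5. So (pqr)(7) = 5.

5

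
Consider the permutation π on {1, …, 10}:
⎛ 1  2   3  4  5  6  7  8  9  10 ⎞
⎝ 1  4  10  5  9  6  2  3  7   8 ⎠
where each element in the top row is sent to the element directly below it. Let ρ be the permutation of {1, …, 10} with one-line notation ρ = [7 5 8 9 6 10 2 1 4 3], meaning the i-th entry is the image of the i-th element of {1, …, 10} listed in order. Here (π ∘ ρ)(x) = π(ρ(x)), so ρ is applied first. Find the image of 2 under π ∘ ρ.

First apply ρ: ρ(2) = 5, then π(5) = 9. Thus (π ∘ ρ)(2) = 9.

9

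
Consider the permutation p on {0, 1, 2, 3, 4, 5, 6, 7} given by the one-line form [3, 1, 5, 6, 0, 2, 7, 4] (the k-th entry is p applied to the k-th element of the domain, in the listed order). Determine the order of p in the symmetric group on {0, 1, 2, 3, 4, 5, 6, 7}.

Decomposing into disjoint cycles gives cycle lengths 5, 2, 1.
The order of p is the least common multiple of its cycle lengths: lcm(5, 2) = 10.

10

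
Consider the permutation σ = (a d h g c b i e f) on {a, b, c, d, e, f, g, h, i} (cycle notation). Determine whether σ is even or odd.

even

The cycle lengths are 9.
A cycle is odd iff its length is even; σ has 0 even-length cycles, so sgn(σ) = (−1)^0 and σ is even.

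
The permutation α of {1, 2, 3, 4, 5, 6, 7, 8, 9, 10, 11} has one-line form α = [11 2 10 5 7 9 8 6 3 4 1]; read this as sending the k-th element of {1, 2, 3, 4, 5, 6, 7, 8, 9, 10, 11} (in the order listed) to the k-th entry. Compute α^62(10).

Tracing 10 → 4 → … returns to 10 after 8 steps, so 10 lies in an 8-cycle (3 10 4 5 7 8 6 9).
Since the cycle has length 8, α^62 acts on it the same as α^6 (62 mod 8 = 6).
Stepping 6 places around the cycle: 10 → 4 → 5 → 7 → 8 → 6 → 9.

9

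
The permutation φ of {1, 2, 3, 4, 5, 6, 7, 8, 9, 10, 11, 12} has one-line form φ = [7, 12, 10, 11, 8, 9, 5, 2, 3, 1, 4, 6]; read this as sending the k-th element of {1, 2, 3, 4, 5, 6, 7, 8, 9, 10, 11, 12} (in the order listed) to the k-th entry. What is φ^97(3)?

12

Tracing 3 → 10 → … returns to 3 after 10 steps, so 3 lies in a 10-cycle (1, 7, 5, 8, 2, 12, 6, 9, 3, 10).
Since the cycle has length 10, φ^97 acts on it the same as φ^7 (97 mod 10 = 7).
Stepping 7 places around the cycle: 3 → 10 → 1 → 7 → 5 → 8 → 2 → 12.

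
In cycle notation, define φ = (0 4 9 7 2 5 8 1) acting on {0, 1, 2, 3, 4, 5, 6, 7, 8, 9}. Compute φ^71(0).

0 lies in the 8-cycle (0 4 9 7 2 5 8 1).
Since the cycle has length 8, φ^71 acts on it the same as φ^7 (71 mod 8 = 7).
Advancing 7 steps from 0: 0 → 4 → 9 → 7 → 2 → 5 → 8 → 1.

1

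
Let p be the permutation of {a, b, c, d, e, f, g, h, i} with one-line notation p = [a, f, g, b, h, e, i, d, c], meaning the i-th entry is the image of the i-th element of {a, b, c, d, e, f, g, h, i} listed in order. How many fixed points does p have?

The fixed points (elements with p(x) = x) are {a}, so there is 1.

1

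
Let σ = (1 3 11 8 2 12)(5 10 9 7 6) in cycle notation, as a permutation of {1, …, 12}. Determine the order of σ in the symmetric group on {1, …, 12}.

The disjoint cycles have lengths 6, 5, 1.
The order of σ is the least common multiple of its cycle lengths: lcm(6, 5) = 30.

30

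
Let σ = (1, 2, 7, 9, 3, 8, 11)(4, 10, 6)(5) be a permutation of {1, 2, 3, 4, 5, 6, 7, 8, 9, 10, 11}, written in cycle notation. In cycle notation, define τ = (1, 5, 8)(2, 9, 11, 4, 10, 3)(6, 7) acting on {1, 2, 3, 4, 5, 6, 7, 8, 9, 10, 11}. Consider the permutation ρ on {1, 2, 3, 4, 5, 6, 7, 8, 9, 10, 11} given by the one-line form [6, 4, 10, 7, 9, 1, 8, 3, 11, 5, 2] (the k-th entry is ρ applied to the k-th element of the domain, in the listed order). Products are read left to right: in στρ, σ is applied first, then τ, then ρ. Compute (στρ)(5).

Chase 5: σ(5) = 5; τ(5) = 8; ρ(8) = 3. Hence (στρ)(5) = 3.

3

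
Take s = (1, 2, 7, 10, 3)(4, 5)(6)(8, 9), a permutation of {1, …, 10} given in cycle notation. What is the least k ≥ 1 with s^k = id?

10

The cycle type of s is (5, 2, 2, 1).
The order is lcm(5, 2, 2) = 10.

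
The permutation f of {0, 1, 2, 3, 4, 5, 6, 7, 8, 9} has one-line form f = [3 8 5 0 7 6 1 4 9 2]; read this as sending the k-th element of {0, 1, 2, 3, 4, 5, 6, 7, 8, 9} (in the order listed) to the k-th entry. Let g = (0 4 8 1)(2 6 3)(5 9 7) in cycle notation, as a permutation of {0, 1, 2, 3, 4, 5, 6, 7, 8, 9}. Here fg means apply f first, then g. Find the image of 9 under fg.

(fg)(9) = g(f(9)). f(9) = 2, then g(2) = 6. So (fg)(9) = 6.

6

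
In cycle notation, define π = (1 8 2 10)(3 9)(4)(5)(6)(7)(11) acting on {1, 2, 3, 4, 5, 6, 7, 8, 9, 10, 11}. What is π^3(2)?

8

2 lies in the 4-cycle (1 8 2 10).
Stepping 3 places around the cycle: 2 → 10 → 1 → 8.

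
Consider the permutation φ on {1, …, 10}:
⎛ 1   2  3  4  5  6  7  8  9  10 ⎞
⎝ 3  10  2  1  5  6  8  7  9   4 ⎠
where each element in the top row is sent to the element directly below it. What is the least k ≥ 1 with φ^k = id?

Decomposing into disjoint cycles gives cycle lengths 5, 2, 1, 1, 1.
Since disjoint cycles commute, ord(φ) = lcm(5, 2) = 10.

10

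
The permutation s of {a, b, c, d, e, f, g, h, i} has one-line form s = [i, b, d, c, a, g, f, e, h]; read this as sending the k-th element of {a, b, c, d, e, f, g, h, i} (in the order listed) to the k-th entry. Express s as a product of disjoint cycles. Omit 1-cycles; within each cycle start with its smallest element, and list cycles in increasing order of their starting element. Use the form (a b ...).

(a i h e)(c d)(f g)

From a: a → i → h → e → a, closing the cycle (a i h e).
Continuing from each remaining unvisited element yields (a i h e)(c d)(f g).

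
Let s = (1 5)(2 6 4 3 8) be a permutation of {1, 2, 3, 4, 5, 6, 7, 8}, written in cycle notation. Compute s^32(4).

4 lies in the 5-cycle (2 6 4 3 8).
Powers repeat with period 5 on this cycle, and 32 mod 5 = 2, so s^32(4) = s^2(4).
Stepping 2 places around the cycle: 4 → 3 → 8.

8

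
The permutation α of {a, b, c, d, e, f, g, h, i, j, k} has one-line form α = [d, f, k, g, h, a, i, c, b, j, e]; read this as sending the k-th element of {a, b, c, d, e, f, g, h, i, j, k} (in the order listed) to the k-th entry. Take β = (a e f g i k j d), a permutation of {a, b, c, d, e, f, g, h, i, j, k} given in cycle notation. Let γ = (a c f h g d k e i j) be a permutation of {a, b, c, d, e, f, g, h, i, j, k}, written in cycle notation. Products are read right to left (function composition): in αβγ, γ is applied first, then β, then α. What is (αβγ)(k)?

a

Apply the permutations in order: γ(k) = e, then β(e) = f, then α(f) = a. So (αβγ)(k) = a.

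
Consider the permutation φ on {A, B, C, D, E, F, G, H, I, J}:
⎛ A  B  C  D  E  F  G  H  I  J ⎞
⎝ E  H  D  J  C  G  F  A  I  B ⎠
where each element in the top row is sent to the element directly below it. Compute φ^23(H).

E

Tracing H → A → … returns to H after 7 steps, so H lies in a 7-cycle (A, E, C, D, J, B, H).
On a 7-cycle, φ^7 is the identity, so φ^23 = φ^2 there (23 ≡ 2 mod 7).
Stepping 2 places around the cycle: H → A → E.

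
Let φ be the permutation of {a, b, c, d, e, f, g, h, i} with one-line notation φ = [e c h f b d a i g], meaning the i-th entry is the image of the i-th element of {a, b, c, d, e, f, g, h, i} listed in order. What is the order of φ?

Decomposing into disjoint cycles gives cycle lengths 7, 2.
Since disjoint cycles commute, ord(φ) = lcm(7, 2) = 14.

14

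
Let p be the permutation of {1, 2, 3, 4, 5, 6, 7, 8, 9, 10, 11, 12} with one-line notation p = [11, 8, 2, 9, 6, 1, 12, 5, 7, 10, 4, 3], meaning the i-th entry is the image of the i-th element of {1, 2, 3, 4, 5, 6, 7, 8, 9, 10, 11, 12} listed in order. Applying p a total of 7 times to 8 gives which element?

7

Tracing 8 → 5 → … returns to 8 after 11 steps, so 8 lies in an 11-cycle (1, 11, 4, 9, 7, 12, 3, 2, 8, 5, 6).
Advancing 7 steps from 8: 8 → 5 → 6 → 1 → 11 → 4 → 9 → 7.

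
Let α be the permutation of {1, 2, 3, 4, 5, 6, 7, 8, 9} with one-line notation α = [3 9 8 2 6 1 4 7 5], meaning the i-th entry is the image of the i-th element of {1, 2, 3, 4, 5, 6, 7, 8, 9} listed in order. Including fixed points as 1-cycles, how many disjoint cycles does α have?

1

The cycle decomposition is (1 3 8 7 4 2 9 5 6), which has 1 cycle (counting 1-cycles).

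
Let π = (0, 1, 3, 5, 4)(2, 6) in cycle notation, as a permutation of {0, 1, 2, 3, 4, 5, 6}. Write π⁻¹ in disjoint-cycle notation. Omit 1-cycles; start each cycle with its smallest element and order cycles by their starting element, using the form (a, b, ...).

If π sends a → b within a cycle, π⁻¹ sends b → a; equivalently, reverse each cycle.
Reversing each cycle of π and rotating so the smallest element leads gives (0, 4, 5, 3, 1)(2, 6).

(0, 4, 5, 3, 1)(2, 6)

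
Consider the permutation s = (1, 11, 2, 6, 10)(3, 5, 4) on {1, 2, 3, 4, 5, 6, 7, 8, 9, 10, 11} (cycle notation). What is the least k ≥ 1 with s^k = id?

15

The cycle type of s is (5, 3, 1, 1, 1).
The order is lcm(5, 3) = 15.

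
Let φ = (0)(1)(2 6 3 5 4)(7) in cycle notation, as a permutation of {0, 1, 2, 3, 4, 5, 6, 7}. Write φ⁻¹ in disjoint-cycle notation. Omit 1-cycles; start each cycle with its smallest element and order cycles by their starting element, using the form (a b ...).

The inverse reverses each cycle.
After reversing and putting each cycle's least element first, φ⁻¹ = (2 4 5 3 6).

(2 4 5 3 6)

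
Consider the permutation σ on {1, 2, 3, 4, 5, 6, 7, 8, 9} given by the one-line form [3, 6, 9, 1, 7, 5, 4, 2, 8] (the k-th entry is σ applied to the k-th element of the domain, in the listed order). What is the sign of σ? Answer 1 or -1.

In disjoint-cycle form the cycle lengths are 9.
A cycle is odd iff its length is even; σ has 0 even-length cycles, so sgn(σ) = (−1)^0 and σ is even.

1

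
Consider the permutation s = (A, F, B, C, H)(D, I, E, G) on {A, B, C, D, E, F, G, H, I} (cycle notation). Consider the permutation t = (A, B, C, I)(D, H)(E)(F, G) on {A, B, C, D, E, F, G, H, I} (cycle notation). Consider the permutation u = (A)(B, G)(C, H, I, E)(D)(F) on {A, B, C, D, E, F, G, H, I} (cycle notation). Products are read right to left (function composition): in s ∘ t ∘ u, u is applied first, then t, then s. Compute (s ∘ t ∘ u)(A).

C

Apply the permutations in order: u(A) = A, then t(A) = B, then s(B) = C. So (s ∘ t ∘ u)(A) = C.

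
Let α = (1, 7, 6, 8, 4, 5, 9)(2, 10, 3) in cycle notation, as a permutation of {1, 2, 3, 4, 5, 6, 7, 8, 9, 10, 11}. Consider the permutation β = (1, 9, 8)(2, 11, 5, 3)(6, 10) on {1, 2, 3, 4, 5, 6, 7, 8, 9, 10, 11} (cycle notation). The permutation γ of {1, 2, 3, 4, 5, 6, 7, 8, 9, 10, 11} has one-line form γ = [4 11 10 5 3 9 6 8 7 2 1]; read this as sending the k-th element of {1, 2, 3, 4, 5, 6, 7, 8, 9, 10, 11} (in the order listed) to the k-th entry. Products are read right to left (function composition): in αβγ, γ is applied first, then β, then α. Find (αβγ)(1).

Apply the permutations in order: γ(1) = 4, then β(4) = 4, then α(4) = 5. So (αβγ)(1) = 5.

5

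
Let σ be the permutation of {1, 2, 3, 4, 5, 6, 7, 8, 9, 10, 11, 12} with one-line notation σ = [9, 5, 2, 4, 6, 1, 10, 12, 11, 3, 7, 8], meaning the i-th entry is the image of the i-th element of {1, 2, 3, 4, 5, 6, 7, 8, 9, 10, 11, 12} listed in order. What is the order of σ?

18

Decomposing into disjoint cycles gives cycle lengths 9, 2, 1.
Since disjoint cycles commute, ord(σ) = lcm(9, 2) = 18.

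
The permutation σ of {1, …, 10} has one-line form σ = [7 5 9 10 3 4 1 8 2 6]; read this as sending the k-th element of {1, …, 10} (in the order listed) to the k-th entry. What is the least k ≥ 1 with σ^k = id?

The disjoint-cycle form of σ has cycle lengths 4, 3, 2, 1.
Since disjoint cycles commute, ord(σ) = lcm(4, 3, 2) = 12.

12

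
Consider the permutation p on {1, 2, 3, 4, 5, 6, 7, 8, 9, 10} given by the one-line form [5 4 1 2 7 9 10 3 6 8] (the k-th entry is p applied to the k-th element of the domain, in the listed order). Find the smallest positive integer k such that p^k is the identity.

6

Decomposing into disjoint cycles gives cycle lengths 6, 2, 2.
The order of p is the least common multiple of its cycle lengths: lcm(6, 2, 2) = 6.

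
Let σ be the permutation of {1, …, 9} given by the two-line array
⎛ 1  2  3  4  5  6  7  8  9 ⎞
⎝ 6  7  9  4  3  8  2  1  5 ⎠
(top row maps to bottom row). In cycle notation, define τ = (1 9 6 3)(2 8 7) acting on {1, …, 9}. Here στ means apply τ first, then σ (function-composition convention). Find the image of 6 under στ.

τ(6) = 3, then σ(3) = 9; composing gives (στ)(6) = 9.

9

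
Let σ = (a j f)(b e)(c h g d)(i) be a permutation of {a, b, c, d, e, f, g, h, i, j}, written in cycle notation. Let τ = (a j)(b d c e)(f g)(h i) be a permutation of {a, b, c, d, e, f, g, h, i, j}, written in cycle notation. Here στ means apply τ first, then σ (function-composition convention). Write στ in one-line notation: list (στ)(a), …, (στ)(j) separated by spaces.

f c b h e d a i g j

For each element, apply τ then σ: a → j → f; b → d → c; c → e → b; d → c → h; e → b → e; f → g → d; g → f → a; h → i → i; i → h → g; j → a → j.
Collecting the images, στ = [f c b h e d a i g j].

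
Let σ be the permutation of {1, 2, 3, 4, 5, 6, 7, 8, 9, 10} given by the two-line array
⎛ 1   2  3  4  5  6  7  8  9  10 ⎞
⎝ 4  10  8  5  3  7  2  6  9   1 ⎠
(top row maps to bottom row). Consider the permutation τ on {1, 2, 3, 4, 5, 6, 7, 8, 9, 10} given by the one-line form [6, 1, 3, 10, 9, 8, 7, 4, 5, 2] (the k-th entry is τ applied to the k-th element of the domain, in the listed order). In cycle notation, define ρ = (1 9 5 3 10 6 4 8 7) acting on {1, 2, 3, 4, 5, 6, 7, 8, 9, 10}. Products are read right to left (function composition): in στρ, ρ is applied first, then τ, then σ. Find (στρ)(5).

(στρ)(5) = σ(τ(ρ(5))). ρ(5) = 3, then τ(3) = 3, then σ(3) = 8, so the result is 8.

8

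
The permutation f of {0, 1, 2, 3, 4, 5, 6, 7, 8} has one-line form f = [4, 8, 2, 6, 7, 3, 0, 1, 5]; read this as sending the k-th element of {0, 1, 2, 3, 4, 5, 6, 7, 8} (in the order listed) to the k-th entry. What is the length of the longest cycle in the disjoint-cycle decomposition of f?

8

Decomposing into disjoint cycles gives (0 4 7 1 8 5 3 6); the longest has length 8.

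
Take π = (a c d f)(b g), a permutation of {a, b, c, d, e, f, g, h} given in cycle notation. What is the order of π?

The disjoint cycles have lengths 4, 2, 1, 1.
The order is lcm(4, 2) = 4.

4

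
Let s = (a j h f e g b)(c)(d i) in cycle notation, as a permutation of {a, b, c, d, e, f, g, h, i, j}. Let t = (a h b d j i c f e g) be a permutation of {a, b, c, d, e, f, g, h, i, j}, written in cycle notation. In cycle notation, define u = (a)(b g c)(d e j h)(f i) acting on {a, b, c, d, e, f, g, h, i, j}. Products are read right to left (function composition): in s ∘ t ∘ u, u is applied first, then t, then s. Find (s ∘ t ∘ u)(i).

g

(s ∘ t ∘ u)(i) = s(t(u(i))). u(i) = f, then t(f) = e, then s(e) = g, so the result is g.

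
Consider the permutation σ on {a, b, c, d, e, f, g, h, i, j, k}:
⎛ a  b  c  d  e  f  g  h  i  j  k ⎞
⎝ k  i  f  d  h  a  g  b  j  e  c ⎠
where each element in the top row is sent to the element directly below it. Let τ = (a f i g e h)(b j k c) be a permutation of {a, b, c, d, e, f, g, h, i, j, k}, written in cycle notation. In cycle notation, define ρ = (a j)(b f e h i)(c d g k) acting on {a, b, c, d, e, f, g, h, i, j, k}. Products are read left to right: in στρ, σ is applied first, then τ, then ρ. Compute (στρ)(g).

Chase g: σ(g) = g; τ(g) = e; ρ(e) = h. Hence (στρ)(g) = h.

h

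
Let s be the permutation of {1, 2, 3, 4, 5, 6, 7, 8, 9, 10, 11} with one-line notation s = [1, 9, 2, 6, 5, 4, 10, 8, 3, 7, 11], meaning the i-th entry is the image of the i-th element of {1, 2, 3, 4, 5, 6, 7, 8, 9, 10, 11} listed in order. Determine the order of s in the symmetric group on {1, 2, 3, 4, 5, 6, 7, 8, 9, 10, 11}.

Writing s as disjoint cycles, the cycle lengths are 3, 2, 2, 1, 1, 1, 1.
Since disjoint cycles commute, ord(s) = lcm(3, 2, 2) = 6.

6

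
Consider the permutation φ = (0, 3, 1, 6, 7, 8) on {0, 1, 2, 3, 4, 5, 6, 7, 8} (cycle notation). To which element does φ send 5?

5

5 does not appear in any cycle of φ, so it is a fixed point: φ(5) = 5.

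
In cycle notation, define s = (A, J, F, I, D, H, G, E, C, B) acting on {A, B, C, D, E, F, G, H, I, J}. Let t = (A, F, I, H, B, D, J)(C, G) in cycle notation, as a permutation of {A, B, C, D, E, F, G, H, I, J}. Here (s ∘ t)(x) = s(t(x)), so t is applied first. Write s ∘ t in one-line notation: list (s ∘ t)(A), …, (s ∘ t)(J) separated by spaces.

I H E F C D B A G J

(s ∘ t)(x) = s(t(x)). Computing each image: s(t(A)) = s(F) = I, s(t(B)) = s(D) = H, s(t(C)) = s(G) = E, s(t(D)) = s(J) = F, s(t(E)) = s(E) = C, s(t(F)) = s(I) = D, s(t(G)) = s(C) = B, s(t(H)) = s(B) = A, s(t(I)) = s(H) = G, s(t(J)) = s(A) = J.
Hence s ∘ t = [I H E F C D B A G J].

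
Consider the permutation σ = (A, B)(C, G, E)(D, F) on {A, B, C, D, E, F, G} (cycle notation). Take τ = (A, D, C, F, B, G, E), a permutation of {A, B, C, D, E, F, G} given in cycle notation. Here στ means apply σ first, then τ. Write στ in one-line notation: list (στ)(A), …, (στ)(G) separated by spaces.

Chase each element through σ then τ: A → B → G; B → A → D; C → G → E; D → F → B; E → C → F; F → D → C; G → E → A.
So στ in one-line form is G D E B F C A.

G D E B F C A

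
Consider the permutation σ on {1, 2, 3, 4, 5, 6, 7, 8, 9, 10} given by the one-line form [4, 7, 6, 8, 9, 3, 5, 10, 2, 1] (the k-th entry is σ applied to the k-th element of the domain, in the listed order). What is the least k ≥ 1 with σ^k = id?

The disjoint-cycle form of σ has cycle lengths 4, 4, 2.
The order of σ is the least common multiple of its cycle lengths: lcm(4, 4, 2) = 4.

4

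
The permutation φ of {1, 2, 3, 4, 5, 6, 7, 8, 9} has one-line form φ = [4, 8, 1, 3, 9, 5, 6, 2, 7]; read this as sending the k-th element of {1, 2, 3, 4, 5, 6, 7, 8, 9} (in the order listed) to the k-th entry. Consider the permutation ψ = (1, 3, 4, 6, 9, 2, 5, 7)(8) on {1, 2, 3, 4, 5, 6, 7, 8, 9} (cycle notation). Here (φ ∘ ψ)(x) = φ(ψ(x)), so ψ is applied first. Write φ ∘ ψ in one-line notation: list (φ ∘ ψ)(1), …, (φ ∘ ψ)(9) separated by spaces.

1 9 3 5 6 7 4 2 8

(φ ∘ ψ)(x) = φ(ψ(x)). Computing each image: φ(ψ(1)) = φ(3) = 1, φ(ψ(2)) = φ(5) = 9, φ(ψ(3)) = φ(4) = 3, φ(ψ(4)) = φ(6) = 5, φ(ψ(5)) = φ(7) = 6, φ(ψ(6)) = φ(9) = 7, φ(ψ(7)) = φ(1) = 4, φ(ψ(8)) = φ(8) = 2, φ(ψ(9)) = φ(2) = 8.
Hence φ ∘ ψ = [1 9 3 5 6 7 4 2 8].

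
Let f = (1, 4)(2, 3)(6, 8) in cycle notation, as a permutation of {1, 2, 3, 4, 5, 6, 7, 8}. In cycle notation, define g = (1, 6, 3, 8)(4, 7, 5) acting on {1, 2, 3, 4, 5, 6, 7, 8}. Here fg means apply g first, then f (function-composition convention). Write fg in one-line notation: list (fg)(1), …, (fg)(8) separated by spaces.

Chase each element through g then f: 1 → 6 → 8; 2 → 2 → 3; 3 → 8 → 6; 4 → 7 → 7; 5 → 4 → 1; 6 → 3 → 2; 7 → 5 → 5; 8 → 1 → 4.
So fg in one-line form is 8 3 6 7 1 2 5 4.

8 3 6 7 1 2 5 4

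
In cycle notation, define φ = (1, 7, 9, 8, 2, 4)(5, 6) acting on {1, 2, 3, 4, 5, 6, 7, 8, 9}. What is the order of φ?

The cycle type of φ is (6, 2, 1).
The order of φ is the least common multiple of its cycle lengths: lcm(6, 2) = 6.

6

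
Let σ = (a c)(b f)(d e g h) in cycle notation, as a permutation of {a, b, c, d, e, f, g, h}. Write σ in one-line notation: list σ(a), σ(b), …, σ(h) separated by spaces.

Image by image: a↦c, b↦f, c↦a, d↦e, e↦g, f↦b, g↦h, h↦d.
Listing these in domain order gives c f a e g b h d.

c f a e g b h d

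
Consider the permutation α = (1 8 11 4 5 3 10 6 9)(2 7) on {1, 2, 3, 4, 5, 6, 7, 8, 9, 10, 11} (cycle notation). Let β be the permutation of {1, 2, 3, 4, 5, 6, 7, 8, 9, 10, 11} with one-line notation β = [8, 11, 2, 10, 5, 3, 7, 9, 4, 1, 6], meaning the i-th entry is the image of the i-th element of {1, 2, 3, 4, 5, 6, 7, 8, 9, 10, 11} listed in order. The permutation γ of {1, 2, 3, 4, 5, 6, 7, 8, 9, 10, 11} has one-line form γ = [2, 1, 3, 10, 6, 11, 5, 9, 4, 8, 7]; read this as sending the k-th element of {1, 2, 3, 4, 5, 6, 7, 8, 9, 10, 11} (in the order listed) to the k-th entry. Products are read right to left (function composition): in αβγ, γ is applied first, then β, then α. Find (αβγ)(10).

Chase 10: γ(10) = 8; β(8) = 9; α(9) = 1. Hence (αβγ)(10) = 1.

1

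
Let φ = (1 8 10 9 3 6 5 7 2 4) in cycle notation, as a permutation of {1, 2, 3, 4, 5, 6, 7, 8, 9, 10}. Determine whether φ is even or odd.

The cycle lengths are 10.
A cycle of length ℓ contributes ℓ−1 transpositions, so φ is a product of 9 transpositions — odd.

odd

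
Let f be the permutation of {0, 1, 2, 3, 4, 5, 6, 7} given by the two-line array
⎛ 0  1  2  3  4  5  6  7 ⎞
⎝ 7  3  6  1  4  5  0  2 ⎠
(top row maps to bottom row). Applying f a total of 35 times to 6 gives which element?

Tracing 6 → 0 → … returns to 6 after 4 steps, so 6 lies in a 4-cycle (0 7 2 6).
On a 4-cycle, f^4 is the identity, so f^35 = f^3 there (35 ≡ 3 mod 4).
Stepping 3 places around the cycle: 6 → 0 → 7 → 2.

2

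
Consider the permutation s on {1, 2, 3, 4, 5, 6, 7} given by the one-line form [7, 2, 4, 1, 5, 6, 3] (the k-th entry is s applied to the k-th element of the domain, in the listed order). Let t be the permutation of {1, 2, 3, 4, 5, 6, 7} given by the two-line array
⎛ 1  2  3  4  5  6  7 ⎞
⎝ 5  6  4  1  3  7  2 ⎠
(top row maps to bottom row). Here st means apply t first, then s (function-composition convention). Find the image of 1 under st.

5

(st)(1) = s(t(1)). t(1) = 5, then s(5) = 5. So (st)(1) = 5.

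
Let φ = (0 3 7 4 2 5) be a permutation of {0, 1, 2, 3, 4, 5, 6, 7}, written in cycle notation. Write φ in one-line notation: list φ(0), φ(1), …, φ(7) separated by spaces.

Image by image: 0↦3, 1↦1, 2↦5, 3↦7, 4↦2, 5↦0, 6↦6, 7↦4.
So the one-line form is 3 1 5 7 2 0 6 4.

3 1 5 7 2 0 6 4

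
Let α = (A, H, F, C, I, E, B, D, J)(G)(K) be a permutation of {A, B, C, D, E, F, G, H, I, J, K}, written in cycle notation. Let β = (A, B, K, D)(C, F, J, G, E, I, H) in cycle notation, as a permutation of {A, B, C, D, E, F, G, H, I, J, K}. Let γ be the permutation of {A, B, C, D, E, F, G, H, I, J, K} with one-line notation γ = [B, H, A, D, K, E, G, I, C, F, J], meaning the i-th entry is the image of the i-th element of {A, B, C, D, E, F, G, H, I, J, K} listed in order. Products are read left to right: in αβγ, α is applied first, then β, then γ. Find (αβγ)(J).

Apply the permutations in order: α(J) = A, then β(A) = B, then γ(B) = H. So (αβγ)(J) = H.

H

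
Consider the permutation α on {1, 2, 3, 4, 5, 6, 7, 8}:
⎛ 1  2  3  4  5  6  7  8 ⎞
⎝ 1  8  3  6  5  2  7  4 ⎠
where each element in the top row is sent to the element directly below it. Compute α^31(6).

Tracing 6 → 2 → … returns to 6 after 4 steps, so 6 lies in a 4-cycle (2 8 4 6).
Since the cycle has length 4, α^31 acts on it the same as α^3 (31 mod 4 = 3).
Stepping 3 places around the cycle: 6 → 2 → 8 → 4.

4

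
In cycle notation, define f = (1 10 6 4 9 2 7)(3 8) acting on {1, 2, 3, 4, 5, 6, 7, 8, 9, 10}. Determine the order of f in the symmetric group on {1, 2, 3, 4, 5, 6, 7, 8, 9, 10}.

14

The disjoint cycles have lengths 7, 2, 1.
The order is lcm(7, 2) = 14.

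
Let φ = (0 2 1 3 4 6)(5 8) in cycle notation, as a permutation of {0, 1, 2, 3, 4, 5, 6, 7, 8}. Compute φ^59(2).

2 lies in the 6-cycle (0 2 1 3 4 6).
Since the cycle has length 6, φ^59 acts on it the same as φ^5 (59 mod 6 = 5).
Advancing 5 steps from 2: 2 → 1 → 3 → 4 → 6 → 0.

0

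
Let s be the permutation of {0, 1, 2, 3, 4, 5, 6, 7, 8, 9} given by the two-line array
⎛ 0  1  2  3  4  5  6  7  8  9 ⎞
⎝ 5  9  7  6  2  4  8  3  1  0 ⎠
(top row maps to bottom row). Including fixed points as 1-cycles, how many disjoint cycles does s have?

The cycle decomposition is (0, 5, 4, 2, 7, 3, 6, 8, 1, 9), which has 1 cycle (counting 1-cycles).

1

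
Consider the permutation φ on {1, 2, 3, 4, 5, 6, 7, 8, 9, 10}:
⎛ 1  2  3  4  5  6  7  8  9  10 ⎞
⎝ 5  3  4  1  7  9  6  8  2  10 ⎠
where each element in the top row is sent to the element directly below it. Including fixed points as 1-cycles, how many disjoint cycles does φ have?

3

The cycle decomposition is (1, 5, 7, 6, 9, 2, 3, 4)(8)(10), which has 3 cycles (counting 1-cycles).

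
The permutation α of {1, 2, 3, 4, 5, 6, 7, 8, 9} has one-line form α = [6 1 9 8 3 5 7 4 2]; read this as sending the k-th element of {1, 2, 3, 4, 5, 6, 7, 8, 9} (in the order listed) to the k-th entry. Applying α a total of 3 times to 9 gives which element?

6

Tracing 9 → 2 → … returns to 9 after 6 steps, so 9 lies in a 6-cycle (1 6 5 3 9 2).
Advancing 3 steps from 9: 9 → 2 → 1 → 6.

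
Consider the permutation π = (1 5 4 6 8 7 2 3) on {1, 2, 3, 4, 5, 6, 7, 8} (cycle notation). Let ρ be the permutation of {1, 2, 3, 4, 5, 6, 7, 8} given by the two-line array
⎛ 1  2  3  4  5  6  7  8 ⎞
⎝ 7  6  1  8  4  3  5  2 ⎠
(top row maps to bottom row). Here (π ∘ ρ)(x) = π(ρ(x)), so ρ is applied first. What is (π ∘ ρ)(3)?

5

ρ(3) = 1, then π(1) = 5; composing gives (π ∘ ρ)(3) = 5.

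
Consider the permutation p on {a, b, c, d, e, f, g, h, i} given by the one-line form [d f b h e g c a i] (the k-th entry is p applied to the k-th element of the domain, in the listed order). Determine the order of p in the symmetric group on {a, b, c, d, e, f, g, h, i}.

12

Writing p as disjoint cycles, the cycle lengths are 4, 3, 1, 1.
The order of p is the least common multiple of its cycle lengths: lcm(4, 3) = 12.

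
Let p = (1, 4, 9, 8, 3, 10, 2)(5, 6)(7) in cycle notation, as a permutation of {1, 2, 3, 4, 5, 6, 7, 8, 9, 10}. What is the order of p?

The disjoint cycles have lengths 7, 2, 1.
Since disjoint cycles commute, ord(p) = lcm(7, 2) = 14.

14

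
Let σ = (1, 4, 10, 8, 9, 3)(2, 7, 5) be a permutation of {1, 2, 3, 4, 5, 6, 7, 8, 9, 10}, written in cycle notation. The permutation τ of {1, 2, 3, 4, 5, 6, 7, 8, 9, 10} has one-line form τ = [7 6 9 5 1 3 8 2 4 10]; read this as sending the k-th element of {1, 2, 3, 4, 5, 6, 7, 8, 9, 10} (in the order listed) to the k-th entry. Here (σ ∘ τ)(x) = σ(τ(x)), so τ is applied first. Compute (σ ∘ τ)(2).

6

τ(2) = 6, then σ(6) = 6; composing gives (σ ∘ τ)(2) = 6.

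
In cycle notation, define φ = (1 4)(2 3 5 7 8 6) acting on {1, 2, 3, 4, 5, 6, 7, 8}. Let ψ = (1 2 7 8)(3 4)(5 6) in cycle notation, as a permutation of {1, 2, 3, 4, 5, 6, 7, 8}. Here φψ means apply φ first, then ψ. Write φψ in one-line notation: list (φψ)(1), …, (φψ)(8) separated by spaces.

3 4 6 2 8 7 1 5

(φψ)(x) = ψ(φ(x)). Computing each image: ψ(φ(1)) = ψ(4) = 3, ψ(φ(2)) = ψ(3) = 4, ψ(φ(3)) = ψ(5) = 6, ψ(φ(4)) = ψ(1) = 2, ψ(φ(5)) = ψ(7) = 8, ψ(φ(6)) = ψ(2) = 7, ψ(φ(7)) = ψ(8) = 1, ψ(φ(8)) = ψ(6) = 5.
Hence φψ = [3 4 6 2 8 7 1 5].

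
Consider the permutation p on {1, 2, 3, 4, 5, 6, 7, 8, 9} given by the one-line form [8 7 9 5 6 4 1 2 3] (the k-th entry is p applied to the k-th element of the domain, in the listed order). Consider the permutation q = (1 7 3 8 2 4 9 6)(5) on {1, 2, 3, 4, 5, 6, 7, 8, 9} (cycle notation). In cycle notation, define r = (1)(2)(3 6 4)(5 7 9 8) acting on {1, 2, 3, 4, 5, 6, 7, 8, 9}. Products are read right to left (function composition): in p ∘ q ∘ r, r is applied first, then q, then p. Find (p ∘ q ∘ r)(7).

4

Chase 7: r(7) = 9; q(9) = 6; p(6) = 4. Hence (p ∘ q ∘ r)(7) = 4.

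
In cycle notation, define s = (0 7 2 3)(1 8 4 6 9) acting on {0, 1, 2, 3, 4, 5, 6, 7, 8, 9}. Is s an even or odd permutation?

The cycle lengths are 5, 4, 1.
A cycle is odd iff its length is even; s has 1 even-length cycle, so sgn(s) = (−1)^1 and s is odd.

odd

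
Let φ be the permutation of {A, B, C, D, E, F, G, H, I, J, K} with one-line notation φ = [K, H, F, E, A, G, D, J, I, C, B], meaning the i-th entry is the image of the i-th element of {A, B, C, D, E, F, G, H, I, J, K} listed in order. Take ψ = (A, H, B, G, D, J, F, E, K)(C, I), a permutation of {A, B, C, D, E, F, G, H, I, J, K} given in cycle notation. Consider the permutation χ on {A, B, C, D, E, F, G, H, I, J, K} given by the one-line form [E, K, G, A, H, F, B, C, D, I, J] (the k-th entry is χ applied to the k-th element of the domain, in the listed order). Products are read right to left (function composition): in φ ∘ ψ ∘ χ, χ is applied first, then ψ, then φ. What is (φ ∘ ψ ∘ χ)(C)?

(φ ∘ ψ ∘ χ)(C) = φ(ψ(χ(C))). χ(C) = G, then ψ(G) = D, then φ(D) = E, so the result is E.

E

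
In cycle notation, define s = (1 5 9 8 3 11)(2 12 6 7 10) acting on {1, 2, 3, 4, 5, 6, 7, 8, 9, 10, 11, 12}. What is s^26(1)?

9

1 lies in the 6-cycle (1 5 9 8 3 11).
On a 6-cycle, s^6 is the identity, so s^26 = s^2 there (26 ≡ 2 mod 6).
Advancing 2 steps from 1: 1 → 5 → 9.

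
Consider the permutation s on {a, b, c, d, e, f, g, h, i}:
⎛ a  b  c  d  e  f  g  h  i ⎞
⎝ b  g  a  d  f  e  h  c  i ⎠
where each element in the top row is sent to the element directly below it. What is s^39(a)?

c

Tracing a → b → … returns to a after 5 steps, so a lies in a 5-cycle (a b g h c).
Powers repeat with period 5 on this cycle, and 39 mod 5 = 4, so s^39(a) = s^4(a).
Advancing 4 steps from a: a → b → g → h → c.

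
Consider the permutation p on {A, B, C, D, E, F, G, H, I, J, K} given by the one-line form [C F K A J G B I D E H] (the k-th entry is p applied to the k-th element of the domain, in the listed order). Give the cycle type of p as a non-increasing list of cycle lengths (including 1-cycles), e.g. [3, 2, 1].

[6, 3, 2]

The disjoint cycles are (A, C, K, H, I, D)(B, F, G)(E, J), with lengths 6, 3, 2 in non-increasing order.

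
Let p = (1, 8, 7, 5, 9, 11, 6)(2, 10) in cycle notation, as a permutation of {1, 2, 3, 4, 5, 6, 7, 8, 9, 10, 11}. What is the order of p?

The disjoint cycles have lengths 7, 2, 1, 1.
The order of p is the least common multiple of its cycle lengths: lcm(7, 2) = 14.

14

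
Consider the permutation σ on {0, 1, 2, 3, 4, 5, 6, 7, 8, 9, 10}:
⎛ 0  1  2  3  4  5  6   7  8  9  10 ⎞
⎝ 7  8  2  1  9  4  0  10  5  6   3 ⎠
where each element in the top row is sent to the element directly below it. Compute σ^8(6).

Tracing 6 → 0 → … returns to 6 after 10 steps, so 6 lies in a 10-cycle (0, 7, 10, 3, 1, 8, 5, 4, 9, 6).
Stepping 8 places around the cycle: 6 → 0 → 7 → 10 → 3 → 1 → 8 → 5 → 4.

4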